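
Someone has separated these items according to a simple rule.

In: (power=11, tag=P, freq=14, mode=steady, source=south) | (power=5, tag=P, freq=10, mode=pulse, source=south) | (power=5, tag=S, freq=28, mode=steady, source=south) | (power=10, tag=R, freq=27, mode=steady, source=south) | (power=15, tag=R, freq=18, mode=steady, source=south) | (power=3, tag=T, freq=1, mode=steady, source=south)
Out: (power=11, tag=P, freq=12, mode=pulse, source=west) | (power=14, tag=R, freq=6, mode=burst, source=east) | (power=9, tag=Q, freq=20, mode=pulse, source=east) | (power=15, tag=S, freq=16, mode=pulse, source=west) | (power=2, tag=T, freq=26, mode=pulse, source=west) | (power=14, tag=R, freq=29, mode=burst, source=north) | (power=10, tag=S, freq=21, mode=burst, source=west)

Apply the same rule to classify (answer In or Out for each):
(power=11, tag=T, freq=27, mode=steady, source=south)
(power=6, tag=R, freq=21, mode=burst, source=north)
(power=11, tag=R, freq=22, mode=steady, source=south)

In, Out, In

One predicate separates the groups cleanly: source is south.
(power=11, tag=T, freq=27, mode=steady, source=south): In (source is south). (power=6, tag=R, freq=21, mode=burst, source=north): Out (source is north). (power=11, tag=R, freq=22, mode=steady, source=south): In (source is south).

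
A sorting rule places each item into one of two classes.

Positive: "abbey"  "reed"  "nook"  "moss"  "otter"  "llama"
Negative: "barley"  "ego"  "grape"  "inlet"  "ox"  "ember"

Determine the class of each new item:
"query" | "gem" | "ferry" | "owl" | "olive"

Negative, Negative, Positive, Negative, Negative

Looking at the examples, the only property every 'Positive' case has and every 'Negative' case lacks is: has a double letter.
"query" — no doubled letter, hence Negative.
"gem" — no doubled letter, hence Negative.
"ferry" — 'rr' doubled, hence Positive.
"owl" — no doubled letter, hence Negative.
"olive" — no doubled letter, hence Negative.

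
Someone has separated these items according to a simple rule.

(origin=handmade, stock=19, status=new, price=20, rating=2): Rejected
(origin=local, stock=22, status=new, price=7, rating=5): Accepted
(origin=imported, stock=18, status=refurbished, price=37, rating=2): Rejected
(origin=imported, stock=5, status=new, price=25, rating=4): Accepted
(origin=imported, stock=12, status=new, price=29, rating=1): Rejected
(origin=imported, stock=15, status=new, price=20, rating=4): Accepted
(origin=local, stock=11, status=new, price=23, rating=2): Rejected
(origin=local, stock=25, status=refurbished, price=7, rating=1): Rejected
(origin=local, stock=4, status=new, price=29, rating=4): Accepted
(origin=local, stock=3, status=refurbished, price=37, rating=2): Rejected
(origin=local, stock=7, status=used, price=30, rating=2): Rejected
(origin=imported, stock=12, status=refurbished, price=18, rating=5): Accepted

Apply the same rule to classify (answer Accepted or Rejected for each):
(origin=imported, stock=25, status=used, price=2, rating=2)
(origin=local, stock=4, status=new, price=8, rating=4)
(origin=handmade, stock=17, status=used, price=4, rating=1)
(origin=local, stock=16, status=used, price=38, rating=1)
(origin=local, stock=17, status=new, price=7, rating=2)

Rejected, Accepted, Rejected, Rejected, Rejected

The classifier is using: rating ≥ 4.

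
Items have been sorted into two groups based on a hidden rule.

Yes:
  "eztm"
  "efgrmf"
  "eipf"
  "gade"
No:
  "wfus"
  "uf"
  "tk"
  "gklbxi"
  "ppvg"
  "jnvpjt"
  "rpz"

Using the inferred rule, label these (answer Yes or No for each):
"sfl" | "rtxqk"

The simplest hypothesis consistent with all the labels is: contains 'e'.

No, No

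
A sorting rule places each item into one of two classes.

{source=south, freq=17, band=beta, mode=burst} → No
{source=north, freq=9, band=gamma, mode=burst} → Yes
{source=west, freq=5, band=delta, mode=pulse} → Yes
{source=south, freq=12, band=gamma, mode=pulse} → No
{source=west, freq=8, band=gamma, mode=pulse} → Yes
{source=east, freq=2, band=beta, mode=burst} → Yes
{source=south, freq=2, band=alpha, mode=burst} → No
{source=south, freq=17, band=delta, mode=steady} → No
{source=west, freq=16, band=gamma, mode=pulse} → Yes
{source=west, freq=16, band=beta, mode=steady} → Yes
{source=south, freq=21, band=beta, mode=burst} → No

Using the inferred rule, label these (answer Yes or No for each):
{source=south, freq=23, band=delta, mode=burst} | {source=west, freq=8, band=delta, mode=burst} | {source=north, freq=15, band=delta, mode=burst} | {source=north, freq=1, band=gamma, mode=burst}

A rule that fits every label: source is not south — true of each 'Yes' example, false of each 'No' one.

No, Yes, Yes, Yes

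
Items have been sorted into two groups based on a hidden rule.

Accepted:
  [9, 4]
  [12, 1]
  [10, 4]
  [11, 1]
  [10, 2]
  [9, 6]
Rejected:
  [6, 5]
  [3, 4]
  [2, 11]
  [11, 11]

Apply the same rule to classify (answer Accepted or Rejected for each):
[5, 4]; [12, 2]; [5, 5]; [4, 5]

Rejected, Accepted, Rejected, Rejected

The classifier is using: first > second AND sum ≥ 12.
[5, 4]: 5 > 4, 5+4 = 9 — does not fit, so Rejected. [12, 2]: 12 > 2, 12+2 = 14 — has this property, so Accepted. [5, 5]: 5 = 5, 5+5 = 10 — does not fit, so Rejected. [4, 5]: 4 < 5, 4+5 = 9 — does not fit, so Rejected.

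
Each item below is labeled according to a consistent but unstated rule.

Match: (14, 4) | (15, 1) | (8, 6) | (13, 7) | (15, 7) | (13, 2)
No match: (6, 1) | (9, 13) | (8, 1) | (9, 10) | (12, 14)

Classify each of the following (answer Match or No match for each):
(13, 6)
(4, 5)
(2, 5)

Match, No match, No match

The pattern is that an item is 'Match' exactly when: first > second AND sum ≥ 14.
(13, 6) — 13 > 6, 13+6 = 19, hence Match.
(4, 5) — 4 < 5, 4+5 = 9, hence No match.
(2, 5) — 2 < 5, 2+5 = 7, hence No match.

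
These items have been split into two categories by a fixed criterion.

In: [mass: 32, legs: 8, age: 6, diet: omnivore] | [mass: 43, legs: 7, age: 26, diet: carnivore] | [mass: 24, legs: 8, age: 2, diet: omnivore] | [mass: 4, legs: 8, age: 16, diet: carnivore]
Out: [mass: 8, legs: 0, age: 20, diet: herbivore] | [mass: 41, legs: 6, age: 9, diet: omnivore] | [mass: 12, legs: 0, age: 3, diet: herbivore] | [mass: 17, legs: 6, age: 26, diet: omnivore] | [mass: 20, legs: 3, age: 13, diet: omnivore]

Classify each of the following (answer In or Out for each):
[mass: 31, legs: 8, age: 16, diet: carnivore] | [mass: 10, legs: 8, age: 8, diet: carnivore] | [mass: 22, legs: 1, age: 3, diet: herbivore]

The simplest hypothesis consistent with all the labels is: legs ≥ 7.
[mass: 31, legs: 8, age: 16, diet: carnivore]: In (legs = 8).
[mass: 10, legs: 8, age: 8, diet: carnivore]: In (legs = 8).
[mass: 22, legs: 1, age: 3, diet: herbivore]: Out (legs = 1).

In, In, Out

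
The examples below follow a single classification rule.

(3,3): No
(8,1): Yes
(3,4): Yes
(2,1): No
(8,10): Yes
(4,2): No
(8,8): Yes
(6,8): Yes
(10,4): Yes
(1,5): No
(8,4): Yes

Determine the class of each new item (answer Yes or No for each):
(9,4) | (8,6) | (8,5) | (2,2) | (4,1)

The pattern is that an item is 'Yes' exactly when: sum ≥ 7.
(9,4) → 9+4 = 13 → Yes.
(8,6) → 8+6 = 14 → Yes.
(8,5) → 8+5 = 13 → Yes.
(2,2) → 2+2 = 4 → No.
(4,1) → 4+1 = 5 → No.

Yes, Yes, Yes, No, No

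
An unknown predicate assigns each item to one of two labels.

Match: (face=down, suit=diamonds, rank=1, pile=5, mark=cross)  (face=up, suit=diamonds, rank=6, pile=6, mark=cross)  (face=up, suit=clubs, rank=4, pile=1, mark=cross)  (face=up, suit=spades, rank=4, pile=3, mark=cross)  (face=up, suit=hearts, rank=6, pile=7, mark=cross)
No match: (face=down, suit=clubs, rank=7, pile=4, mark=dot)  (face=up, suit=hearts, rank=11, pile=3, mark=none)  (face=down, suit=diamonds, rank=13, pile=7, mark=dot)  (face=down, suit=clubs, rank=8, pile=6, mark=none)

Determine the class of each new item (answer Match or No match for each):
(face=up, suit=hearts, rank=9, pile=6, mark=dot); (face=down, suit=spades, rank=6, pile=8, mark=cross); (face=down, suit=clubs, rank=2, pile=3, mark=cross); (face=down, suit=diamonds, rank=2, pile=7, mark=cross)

Rule: mark is cross. This holds for each 'Match' example and fails for each 'No match' one.
(face=up, suit=hearts, rank=9, pile=6, mark=dot): mark is dot, does not fit → No match. (face=down, suit=spades, rank=6, pile=8, mark=cross): mark is cross, qualifies → Match. (face=down, suit=clubs, rank=2, pile=3, mark=cross): mark is cross, qualifies → Match. (face=down, suit=diamonds, rank=2, pile=7, mark=cross): mark is cross, qualifies → Match.

No match, Match, Match, Match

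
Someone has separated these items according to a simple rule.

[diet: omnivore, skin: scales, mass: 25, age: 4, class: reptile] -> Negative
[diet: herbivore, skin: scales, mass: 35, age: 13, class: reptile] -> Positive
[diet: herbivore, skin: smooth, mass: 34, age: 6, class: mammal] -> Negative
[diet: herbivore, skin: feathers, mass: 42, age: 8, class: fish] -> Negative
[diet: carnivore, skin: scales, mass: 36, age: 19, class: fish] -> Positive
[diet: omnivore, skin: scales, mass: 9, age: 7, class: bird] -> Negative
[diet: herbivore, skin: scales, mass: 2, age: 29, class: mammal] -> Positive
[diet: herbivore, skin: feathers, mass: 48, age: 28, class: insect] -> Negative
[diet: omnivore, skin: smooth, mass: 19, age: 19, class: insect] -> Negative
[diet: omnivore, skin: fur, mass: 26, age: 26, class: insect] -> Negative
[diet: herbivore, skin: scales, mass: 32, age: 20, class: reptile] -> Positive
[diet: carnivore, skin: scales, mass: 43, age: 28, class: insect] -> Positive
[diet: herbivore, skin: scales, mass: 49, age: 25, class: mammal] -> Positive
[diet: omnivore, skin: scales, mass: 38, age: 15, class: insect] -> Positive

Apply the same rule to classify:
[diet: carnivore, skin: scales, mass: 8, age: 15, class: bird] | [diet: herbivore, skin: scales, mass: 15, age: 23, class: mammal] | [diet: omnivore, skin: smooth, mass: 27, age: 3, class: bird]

Positive, Positive, Negative

Rule: skin is scales AND age ≥ 8. This holds for each 'Positive' example and fails for each 'Negative' one.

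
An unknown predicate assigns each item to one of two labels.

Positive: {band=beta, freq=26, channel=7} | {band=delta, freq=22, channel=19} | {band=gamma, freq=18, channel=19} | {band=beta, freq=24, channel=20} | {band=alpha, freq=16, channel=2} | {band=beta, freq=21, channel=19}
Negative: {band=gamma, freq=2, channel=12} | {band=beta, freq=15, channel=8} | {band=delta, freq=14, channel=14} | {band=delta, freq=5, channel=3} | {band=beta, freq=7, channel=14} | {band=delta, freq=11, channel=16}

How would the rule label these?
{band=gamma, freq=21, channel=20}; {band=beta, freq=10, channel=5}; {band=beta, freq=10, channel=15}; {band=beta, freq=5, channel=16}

The distinguishing property — freq ≥ 16 — holds for all the 'Positive' cases and none of the 'Negative' cases.
Positive: {band=gamma, freq=21, channel=20}, since freq = 21.
Negative: {band=beta, freq=10, channel=5}, since freq = 10.
Negative: {band=beta, freq=10, channel=15}, since freq = 10.
Negative: {band=beta, freq=5, channel=16}, since freq = 5.

Positive, Negative, Negative, Negative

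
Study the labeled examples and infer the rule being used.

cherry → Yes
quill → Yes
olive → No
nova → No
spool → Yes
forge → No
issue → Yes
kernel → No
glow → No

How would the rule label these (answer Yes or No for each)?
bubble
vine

Yes, No

One predicate separates the groups cleanly: has a double letter.
bubble: 'bb' doubled, passes → Yes. vine: no doubled letter, doesn't match → No.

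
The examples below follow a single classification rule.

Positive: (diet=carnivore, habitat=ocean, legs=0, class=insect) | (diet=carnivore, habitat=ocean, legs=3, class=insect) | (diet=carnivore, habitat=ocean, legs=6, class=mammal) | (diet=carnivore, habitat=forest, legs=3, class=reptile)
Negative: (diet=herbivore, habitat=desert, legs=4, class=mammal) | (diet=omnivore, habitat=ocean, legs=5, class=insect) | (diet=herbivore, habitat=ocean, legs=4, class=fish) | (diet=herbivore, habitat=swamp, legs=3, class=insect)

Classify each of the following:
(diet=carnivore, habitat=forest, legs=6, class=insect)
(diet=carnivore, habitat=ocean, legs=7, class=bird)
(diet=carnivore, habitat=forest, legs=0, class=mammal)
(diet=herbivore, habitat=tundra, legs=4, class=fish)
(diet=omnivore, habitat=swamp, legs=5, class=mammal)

Positive, Positive, Positive, Negative, Negative

Checking candidate rules against both groups, what survives is: diet is carnivore.
(diet=carnivore, habitat=forest, legs=6, class=insect): Positive (diet is carnivore). (diet=carnivore, habitat=ocean, legs=7, class=bird): Positive (diet is carnivore). (diet=carnivore, habitat=forest, legs=0, class=mammal): Positive (diet is carnivore). (diet=herbivore, habitat=tundra, legs=4, class=fish): Negative (diet is herbivore). (diet=omnivore, habitat=swamp, legs=5, class=mammal): Negative (diet is omnivore).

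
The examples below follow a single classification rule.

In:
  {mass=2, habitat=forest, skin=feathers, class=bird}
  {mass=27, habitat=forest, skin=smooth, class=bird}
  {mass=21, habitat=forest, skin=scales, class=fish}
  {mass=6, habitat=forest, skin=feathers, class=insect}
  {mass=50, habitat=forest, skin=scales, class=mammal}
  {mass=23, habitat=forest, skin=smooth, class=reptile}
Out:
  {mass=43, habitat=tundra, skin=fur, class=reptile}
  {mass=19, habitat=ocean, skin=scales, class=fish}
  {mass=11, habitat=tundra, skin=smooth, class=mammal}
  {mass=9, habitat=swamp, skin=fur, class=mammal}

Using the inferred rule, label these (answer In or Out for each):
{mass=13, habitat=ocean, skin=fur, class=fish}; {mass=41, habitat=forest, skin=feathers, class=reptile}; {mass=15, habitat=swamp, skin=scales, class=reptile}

The simplest hypothesis consistent with all the labels is: habitat is forest.
Out: {mass=13, habitat=ocean, skin=fur, class=fish}, since habitat is ocean.
In: {mass=41, habitat=forest, skin=feathers, class=reptile}, since habitat is forest.
Out: {mass=15, habitat=swamp, skin=scales, class=reptile}, since habitat is swamp.

Out, In, Out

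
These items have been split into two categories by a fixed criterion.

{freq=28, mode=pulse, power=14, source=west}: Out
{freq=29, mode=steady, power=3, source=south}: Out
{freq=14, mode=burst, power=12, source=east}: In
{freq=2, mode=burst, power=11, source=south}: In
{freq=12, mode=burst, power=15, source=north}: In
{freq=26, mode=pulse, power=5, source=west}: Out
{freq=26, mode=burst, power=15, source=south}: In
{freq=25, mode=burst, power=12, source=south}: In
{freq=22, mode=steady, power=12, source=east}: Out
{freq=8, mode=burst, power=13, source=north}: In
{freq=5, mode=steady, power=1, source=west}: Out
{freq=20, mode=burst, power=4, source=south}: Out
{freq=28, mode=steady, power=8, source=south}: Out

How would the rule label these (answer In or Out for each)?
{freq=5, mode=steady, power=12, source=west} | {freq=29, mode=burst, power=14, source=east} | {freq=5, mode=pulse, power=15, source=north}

Out, In, Out

A rule that fits every label: mode is burst AND power ≥ 5 — true of each 'In' example, false of each 'Out' one.
{freq=5, mode=steady, power=12, source=west}: mode is steady, power = 12, does not pass → Out.
{freq=29, mode=burst, power=14, source=east}: mode is burst, power = 14, checks out → In.
{freq=5, mode=pulse, power=15, source=north}: mode is pulse, power = 15, does not pass → Out.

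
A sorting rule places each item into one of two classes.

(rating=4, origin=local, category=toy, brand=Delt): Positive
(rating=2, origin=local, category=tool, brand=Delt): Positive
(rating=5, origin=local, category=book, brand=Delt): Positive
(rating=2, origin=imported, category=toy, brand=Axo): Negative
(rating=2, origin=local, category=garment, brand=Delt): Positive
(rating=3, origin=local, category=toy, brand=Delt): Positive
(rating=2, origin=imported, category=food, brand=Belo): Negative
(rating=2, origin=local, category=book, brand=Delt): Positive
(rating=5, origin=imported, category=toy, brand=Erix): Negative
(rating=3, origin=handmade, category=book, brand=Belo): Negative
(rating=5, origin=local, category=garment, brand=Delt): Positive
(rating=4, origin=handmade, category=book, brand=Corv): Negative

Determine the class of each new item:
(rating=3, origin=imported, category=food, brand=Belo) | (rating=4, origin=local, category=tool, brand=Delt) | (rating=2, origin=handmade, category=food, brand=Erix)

Negative, Positive, Negative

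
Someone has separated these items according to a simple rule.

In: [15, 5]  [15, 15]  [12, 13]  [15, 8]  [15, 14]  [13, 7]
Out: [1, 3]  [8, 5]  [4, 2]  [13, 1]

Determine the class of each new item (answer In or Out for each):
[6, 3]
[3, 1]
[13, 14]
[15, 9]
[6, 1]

'In' ⟺ sum ≥ 20.
[6, 3]: Out (6+3 = 9). [3, 1]: Out (3+1 = 4). [13, 14]: In (13+14 = 27). [15, 9]: In (15+9 = 24). [6, 1]: Out (6+1 = 7).

Out, Out, In, In, Out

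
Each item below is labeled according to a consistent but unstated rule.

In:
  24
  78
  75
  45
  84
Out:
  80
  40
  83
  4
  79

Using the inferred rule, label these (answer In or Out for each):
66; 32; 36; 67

In, Out, In, Out

The simplest hypothesis consistent with all the labels is: multiple of 3.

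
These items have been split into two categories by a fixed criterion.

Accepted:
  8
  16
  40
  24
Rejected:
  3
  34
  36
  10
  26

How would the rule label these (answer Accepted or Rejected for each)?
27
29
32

Rejected, Rejected, Accepted

Looking at the examples, the only property every 'Accepted' case has and every 'Rejected' case lacks is: multiple of 8.
Rejected: 27, since 27 = 8·3 + 3.
Rejected: 29, since 29 = 8·3 + 5.
Accepted: 32, since 32 = 8·4.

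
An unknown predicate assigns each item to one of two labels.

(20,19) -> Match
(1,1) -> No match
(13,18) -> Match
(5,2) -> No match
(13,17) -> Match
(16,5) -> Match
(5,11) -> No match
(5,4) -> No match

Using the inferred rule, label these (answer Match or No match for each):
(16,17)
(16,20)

All 'Match' examples share one property — sum ≥ 21 — and every 'No match' example lacks it.

Match, Match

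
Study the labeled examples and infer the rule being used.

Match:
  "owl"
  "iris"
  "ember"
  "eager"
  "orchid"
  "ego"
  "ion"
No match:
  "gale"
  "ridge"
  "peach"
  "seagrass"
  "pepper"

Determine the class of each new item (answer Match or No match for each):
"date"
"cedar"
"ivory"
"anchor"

No match, No match, Match, Match

Checking candidate rules against both groups, what survives is: starts with a vowel.
No match: "date", since starts with 'd'.
No match: "cedar", since starts with 'c'.
Match: "ivory", since starts with 'i'.
Match: "anchor", since starts with 'a'.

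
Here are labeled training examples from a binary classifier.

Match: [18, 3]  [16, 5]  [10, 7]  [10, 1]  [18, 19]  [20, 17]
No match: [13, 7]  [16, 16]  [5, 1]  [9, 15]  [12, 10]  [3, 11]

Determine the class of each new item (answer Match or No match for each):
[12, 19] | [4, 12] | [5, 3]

Match, No match, No match

The pattern is that an item is 'Match' exactly when: sum is odd.
[12, 19] — 12+19 = 31, hence Match.
[4, 12] — 4+12 = 16, hence No match.
[5, 3] — 5+3 = 8, hence No match.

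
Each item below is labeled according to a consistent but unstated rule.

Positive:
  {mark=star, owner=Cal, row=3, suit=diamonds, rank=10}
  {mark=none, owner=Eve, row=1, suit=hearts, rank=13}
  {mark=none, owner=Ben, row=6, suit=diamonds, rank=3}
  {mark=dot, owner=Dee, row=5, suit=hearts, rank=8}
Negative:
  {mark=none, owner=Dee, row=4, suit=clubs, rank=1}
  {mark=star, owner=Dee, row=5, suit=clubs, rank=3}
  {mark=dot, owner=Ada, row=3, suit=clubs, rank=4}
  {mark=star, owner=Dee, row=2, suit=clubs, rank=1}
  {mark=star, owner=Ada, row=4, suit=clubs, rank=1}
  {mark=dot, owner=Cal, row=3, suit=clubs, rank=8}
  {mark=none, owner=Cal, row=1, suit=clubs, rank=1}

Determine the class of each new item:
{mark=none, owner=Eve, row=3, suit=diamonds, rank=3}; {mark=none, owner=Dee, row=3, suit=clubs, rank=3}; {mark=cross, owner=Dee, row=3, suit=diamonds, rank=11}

Positive, Negative, Positive

Every 'Positive' example satisfies: suit is not clubs. None of the 'Negative' examples do.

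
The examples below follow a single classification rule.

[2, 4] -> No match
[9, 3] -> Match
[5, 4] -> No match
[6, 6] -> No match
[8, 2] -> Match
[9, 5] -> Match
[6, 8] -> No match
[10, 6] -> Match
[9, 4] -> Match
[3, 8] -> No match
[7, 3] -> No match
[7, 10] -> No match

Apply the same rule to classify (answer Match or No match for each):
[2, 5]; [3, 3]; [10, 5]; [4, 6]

Rule: first ≥ 8. This holds for each 'Match' example and fails for each 'No match' one.

No match, No match, Match, No match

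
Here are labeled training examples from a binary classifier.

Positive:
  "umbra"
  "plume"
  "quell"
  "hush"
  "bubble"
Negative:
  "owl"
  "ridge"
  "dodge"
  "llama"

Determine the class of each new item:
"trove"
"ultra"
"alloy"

Negative, Positive, Negative

All 'Positive' examples share one property — contains 'u' — and every 'Negative' example lacks it.
"trove" — no 'u', hence Negative. "ultra" — has 'u', hence Positive. "alloy" — no 'u', hence Negative.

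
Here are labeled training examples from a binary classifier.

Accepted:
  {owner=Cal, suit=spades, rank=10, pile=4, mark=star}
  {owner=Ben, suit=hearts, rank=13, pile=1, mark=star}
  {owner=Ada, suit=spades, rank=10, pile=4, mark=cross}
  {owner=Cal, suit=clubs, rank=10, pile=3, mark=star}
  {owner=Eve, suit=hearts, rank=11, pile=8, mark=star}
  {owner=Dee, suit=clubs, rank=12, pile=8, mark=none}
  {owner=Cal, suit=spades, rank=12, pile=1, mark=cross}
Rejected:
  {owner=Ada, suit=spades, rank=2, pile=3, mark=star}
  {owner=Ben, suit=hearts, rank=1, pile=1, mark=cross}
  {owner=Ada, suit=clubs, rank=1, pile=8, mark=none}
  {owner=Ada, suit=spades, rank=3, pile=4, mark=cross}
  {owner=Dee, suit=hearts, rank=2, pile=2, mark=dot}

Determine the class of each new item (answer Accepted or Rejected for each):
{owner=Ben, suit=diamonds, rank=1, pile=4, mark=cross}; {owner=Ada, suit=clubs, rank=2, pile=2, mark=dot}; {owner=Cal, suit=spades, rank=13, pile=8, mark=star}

The classifier is using: rank ≥ 10.
{owner=Ben, suit=diamonds, rank=1, pile=4, mark=cross}: rank = 1, fails this test → Rejected.
{owner=Ada, suit=clubs, rank=2, pile=2, mark=dot}: rank = 2, fails this test → Rejected.
{owner=Cal, suit=spades, rank=13, pile=8, mark=star}: rank = 13, satisfies this → Accepted.

Rejected, Rejected, Accepted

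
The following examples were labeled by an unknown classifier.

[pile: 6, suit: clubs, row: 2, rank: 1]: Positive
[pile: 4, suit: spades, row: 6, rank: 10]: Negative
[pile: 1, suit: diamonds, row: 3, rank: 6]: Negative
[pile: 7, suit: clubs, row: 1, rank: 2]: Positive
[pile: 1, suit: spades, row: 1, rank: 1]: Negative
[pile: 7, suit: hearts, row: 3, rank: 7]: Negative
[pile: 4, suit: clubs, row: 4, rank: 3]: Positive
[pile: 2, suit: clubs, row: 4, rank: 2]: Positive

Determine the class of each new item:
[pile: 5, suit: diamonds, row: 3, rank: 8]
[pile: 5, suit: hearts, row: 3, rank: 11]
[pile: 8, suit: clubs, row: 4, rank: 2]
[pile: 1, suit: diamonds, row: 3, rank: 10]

Negative, Negative, Positive, Negative

Checking candidate rules against both groups, what survives is: suit is clubs.
Negative: [pile: 5, suit: diamonds, row: 3, rank: 8], since suit is diamonds. Negative: [pile: 5, suit: hearts, row: 3, rank: 11], since suit is hearts. Positive: [pile: 8, suit: clubs, row: 4, rank: 2], since suit is clubs. Negative: [pile: 1, suit: diamonds, row: 3, rank: 10], since suit is diamonds.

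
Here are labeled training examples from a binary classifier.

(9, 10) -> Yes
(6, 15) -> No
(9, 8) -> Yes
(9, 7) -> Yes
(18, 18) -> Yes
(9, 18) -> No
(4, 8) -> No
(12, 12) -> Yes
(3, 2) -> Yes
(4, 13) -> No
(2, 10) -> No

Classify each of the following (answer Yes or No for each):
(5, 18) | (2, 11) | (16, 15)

No, No, Yes

The simplest hypothesis consistent with all the labels is: |first − second| ≤ 2.
(5, 18): No (|5−18| = 13).
(2, 11): No (|2−11| = 9).
(16, 15): Yes (|16−15| = 1).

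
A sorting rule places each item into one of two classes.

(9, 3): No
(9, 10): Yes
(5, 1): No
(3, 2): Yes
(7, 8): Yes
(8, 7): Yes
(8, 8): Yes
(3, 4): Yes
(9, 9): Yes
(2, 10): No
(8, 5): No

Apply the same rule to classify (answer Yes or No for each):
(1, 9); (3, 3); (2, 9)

No, Yes, No

A rule that fits every label: |first − second| ≤ 1 — true of each 'Yes' example, false of each 'No' one.
(1, 9): No (|1−9| = 8). (3, 3): Yes (|3−3| = 0). (2, 9): No (|2−9| = 7).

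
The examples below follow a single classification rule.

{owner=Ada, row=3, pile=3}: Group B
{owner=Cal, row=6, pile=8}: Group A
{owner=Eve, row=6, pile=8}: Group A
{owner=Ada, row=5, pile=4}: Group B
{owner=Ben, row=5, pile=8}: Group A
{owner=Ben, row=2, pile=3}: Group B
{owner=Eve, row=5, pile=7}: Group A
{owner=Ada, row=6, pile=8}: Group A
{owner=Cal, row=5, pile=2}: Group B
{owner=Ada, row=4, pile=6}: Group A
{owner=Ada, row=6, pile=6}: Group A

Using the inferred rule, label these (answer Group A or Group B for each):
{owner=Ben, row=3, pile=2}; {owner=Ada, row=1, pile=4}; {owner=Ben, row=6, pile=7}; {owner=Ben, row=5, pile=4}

Group B, Group B, Group A, Group B

The simplest hypothesis consistent with all the labels is: pile ≥ 6.
{owner=Ben, row=3, pile=2} → pile = 2 → Group B.
{owner=Ada, row=1, pile=4} → pile = 4 → Group B.
{owner=Ben, row=6, pile=7} → pile = 7 → Group A.
{owner=Ben, row=5, pile=4} → pile = 4 → Group B.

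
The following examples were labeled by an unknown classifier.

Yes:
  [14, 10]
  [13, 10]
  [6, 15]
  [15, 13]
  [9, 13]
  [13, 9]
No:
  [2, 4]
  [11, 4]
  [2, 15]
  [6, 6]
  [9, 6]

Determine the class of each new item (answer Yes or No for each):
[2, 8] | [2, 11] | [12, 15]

No, No, Yes

The simplest hypothesis consistent with all the labels is: sum ≥ 21.
[2, 8] → 2+8 = 10 → No. [2, 11] → 2+11 = 13 → No. [12, 15] → 12+15 = 27 → Yes.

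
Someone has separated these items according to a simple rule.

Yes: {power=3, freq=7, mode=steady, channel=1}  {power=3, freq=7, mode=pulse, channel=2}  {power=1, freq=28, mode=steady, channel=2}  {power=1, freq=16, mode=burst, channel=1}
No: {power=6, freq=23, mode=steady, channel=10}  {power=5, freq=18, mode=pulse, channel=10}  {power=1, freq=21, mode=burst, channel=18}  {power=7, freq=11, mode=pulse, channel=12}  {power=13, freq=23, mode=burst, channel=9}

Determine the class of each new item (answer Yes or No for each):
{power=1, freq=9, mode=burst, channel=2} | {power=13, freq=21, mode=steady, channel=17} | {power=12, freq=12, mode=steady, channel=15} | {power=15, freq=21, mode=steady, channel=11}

The rule appears to be: channel ≤ 2.
{power=1, freq=9, mode=burst, channel=2}: Yes (channel = 2).
{power=13, freq=21, mode=steady, channel=17}: No (channel = 17).
{power=12, freq=12, mode=steady, channel=15}: No (channel = 15).
{power=15, freq=21, mode=steady, channel=11}: No (channel = 11).

Yes, No, No, No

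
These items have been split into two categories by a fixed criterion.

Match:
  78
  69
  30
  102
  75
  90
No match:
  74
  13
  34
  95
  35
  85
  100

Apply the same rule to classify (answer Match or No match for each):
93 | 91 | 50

Match, No match, No match

All 'Match' examples share one property — multiple of 3 — and every 'No match' example lacks it.
93: Match (93 = 3·31). 91: No match (91 = 3·30 + 1). 50: No match (50 = 3·16 + 2).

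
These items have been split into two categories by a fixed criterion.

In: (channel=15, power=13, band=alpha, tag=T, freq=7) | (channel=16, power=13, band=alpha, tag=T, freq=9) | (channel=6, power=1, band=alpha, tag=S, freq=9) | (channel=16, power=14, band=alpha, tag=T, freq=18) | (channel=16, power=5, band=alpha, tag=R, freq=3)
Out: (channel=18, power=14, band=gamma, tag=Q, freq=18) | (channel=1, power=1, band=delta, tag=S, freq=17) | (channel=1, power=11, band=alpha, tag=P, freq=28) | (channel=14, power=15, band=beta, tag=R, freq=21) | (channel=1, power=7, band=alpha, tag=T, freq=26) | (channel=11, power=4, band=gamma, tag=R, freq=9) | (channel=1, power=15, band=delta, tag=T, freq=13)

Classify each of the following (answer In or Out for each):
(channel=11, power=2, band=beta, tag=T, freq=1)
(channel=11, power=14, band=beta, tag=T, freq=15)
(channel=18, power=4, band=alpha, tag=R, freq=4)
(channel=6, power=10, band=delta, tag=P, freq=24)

Out, Out, In, Out

The rule appears to be: band is alpha AND freq ≤ 18.
(channel=11, power=2, band=beta, tag=T, freq=1): band is beta, freq = 1, lacks this property → Out.
(channel=11, power=14, band=beta, tag=T, freq=15): band is beta, freq = 15, lacks this property → Out.
(channel=18, power=4, band=alpha, tag=R, freq=4): band is alpha, freq = 4, has this property → In.
(channel=6, power=10, band=delta, tag=P, freq=24): band is delta, freq = 24, lacks this property → Out.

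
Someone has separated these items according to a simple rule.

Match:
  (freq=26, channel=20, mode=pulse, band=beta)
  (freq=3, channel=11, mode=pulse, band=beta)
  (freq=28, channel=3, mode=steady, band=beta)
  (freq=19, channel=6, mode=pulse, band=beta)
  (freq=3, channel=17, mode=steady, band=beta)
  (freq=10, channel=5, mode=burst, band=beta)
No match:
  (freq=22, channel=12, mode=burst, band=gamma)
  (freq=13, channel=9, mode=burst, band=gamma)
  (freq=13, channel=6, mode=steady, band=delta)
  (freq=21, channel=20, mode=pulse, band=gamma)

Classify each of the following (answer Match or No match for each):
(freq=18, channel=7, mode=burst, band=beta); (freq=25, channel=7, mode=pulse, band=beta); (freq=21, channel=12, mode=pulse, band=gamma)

A rule that fits every label: band is beta — true of each 'Match' example, false of each 'No match' one.
(freq=18, channel=7, mode=burst, band=beta): band is beta — matches, so Match.
(freq=25, channel=7, mode=pulse, band=beta): band is beta — matches, so Match.
(freq=21, channel=12, mode=pulse, band=gamma): band is gamma — doesn't qualify, so No match.

Match, Match, No match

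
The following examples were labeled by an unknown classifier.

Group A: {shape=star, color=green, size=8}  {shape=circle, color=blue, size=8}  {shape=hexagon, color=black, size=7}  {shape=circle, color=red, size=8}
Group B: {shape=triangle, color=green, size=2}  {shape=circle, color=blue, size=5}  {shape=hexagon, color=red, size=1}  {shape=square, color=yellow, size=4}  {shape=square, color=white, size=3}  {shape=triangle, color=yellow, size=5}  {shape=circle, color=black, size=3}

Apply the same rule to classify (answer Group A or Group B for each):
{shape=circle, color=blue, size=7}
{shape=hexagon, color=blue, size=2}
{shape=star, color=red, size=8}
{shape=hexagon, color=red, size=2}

The pattern is that an item is 'Group A' exactly when: size ≥ 7.

Group A, Group B, Group A, Group B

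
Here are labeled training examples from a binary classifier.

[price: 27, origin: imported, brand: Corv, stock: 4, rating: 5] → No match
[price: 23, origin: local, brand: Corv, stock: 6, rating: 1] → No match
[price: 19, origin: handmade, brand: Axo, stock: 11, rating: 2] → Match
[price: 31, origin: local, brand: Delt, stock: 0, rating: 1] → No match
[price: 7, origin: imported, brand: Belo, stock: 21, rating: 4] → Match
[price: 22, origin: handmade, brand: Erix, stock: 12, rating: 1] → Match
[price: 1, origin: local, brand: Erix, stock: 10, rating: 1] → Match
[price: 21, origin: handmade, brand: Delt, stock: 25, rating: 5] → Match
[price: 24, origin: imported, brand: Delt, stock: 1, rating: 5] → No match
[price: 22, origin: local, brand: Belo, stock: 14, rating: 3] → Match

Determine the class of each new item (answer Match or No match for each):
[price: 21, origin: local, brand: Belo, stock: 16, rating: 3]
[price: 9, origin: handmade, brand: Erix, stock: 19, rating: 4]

Match, Match

One predicate separates the groups cleanly: price ≤ 22.
[price: 21, origin: local, brand: Belo, stock: 16, rating: 3] — price = 21, hence Match.
[price: 9, origin: handmade, brand: Erix, stock: 19, rating: 4] — price = 9, hence Match.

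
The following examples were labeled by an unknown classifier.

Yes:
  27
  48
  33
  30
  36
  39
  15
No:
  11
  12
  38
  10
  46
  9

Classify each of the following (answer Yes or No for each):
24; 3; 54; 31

The classifier is using: multiple of 3 AND at least 15.
24 — 24 = 3·8, 24 ≥ 15, hence Yes.
3 — 3 = 3·1, 3 < 15, hence No.
54 — 54 = 3·18, 54 ≥ 15, hence Yes.
31 — 31 = 3·10 + 1, 31 ≥ 15, hence No.

Yes, No, Yes, No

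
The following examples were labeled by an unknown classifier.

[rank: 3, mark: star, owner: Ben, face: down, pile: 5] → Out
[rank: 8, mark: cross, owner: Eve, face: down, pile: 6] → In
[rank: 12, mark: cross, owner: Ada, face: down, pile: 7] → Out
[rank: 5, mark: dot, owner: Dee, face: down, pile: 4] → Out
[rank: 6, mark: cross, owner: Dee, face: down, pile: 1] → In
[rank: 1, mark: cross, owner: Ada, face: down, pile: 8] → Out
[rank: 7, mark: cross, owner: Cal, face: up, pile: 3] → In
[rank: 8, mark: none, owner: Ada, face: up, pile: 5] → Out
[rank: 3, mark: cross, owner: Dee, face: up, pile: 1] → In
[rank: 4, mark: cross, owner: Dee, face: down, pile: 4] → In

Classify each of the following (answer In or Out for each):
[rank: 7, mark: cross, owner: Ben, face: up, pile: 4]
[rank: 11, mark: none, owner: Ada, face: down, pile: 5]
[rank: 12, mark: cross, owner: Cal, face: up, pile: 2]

The distinguishing property — mark is cross AND pile ≤ 6 — holds for all the 'In' cases and none of the 'Out' cases.
[rank: 7, mark: cross, owner: Ben, face: up, pile: 4] — mark is cross, pile = 4, hence In. [rank: 11, mark: none, owner: Ada, face: down, pile: 5] — mark is none, pile = 5, hence Out. [rank: 12, mark: cross, owner: Cal, face: up, pile: 2] — mark is cross, pile = 2, hence In.

In, Out, In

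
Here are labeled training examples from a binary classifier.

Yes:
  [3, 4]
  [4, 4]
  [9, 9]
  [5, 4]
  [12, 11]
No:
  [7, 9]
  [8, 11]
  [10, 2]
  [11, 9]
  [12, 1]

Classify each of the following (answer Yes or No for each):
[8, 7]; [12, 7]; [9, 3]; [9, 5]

Yes, No, No, No

One predicate separates the groups cleanly: |first − second| ≤ 1.
[8, 7]: |8−7| = 1 — has this property, so Yes.
[12, 7]: |12−7| = 5 — fails the rule, so No.
[9, 3]: |9−3| = 6 — fails the rule, so No.
[9, 5]: |9−5| = 4 — fails the rule, so No.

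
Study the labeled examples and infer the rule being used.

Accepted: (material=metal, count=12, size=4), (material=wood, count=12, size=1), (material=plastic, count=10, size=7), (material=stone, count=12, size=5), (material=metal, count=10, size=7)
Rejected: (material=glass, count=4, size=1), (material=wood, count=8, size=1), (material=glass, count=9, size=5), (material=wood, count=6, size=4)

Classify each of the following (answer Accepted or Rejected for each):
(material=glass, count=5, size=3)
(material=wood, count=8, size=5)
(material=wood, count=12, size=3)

Rule: count ≥ 10. This holds for each 'Accepted' example and fails for each 'Rejected' one.

Rejected, Rejected, Accepted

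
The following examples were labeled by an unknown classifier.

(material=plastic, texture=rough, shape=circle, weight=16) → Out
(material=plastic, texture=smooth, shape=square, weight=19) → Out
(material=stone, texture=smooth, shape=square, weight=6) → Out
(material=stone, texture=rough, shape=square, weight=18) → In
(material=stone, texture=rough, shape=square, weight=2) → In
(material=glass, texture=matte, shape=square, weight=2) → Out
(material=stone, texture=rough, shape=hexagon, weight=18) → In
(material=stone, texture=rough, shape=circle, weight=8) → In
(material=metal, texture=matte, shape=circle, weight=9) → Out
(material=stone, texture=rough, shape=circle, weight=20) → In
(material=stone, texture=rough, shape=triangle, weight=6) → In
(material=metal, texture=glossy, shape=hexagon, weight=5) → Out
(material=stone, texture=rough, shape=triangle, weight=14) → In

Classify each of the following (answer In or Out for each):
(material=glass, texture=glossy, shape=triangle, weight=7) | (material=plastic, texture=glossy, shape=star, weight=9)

A rule that fits every label: texture is rough AND material is stone — true of each 'In' example, false of each 'Out' one.
(material=glass, texture=glossy, shape=triangle, weight=7): Out (texture is glossy, material is glass). (material=plastic, texture=glossy, shape=star, weight=9): Out (texture is glossy, material is plastic).

Out, Out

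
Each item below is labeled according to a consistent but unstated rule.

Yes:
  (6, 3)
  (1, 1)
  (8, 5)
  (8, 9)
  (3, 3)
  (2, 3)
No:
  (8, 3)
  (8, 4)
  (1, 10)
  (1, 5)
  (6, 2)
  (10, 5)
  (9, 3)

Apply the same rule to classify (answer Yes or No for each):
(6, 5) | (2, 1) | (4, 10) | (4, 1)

The simplest hypothesis consistent with all the labels is: |first − second| ≤ 3.
(6, 5): |6−5| = 1 — checks out, so Yes.
(2, 1): |2−1| = 1 — checks out, so Yes.
(4, 10): |4−10| = 6 — fails this test, so No.
(4, 1): |4−1| = 3 — checks out, so Yes.

Yes, Yes, No, Yes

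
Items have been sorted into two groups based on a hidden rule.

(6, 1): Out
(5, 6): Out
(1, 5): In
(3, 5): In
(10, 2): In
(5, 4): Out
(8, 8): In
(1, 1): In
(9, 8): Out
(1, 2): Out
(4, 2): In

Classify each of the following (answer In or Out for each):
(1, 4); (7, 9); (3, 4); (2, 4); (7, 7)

Out, In, Out, In, In

A rule that fits every label: sum is even — true of each 'In' example, false of each 'Out' one.
(1, 4): 1+4 = 5 — does not fit, so Out. (7, 9): 7+9 = 16 — passes, so In. (3, 4): 3+4 = 7 — does not fit, so Out. (2, 4): 2+4 = 6 — passes, so In. (7, 7): 7+7 = 14 — passes, so In.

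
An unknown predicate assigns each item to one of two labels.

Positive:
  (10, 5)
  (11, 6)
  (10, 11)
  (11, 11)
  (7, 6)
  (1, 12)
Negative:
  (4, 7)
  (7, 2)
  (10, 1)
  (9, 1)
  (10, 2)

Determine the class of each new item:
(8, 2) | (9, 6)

Negative, Positive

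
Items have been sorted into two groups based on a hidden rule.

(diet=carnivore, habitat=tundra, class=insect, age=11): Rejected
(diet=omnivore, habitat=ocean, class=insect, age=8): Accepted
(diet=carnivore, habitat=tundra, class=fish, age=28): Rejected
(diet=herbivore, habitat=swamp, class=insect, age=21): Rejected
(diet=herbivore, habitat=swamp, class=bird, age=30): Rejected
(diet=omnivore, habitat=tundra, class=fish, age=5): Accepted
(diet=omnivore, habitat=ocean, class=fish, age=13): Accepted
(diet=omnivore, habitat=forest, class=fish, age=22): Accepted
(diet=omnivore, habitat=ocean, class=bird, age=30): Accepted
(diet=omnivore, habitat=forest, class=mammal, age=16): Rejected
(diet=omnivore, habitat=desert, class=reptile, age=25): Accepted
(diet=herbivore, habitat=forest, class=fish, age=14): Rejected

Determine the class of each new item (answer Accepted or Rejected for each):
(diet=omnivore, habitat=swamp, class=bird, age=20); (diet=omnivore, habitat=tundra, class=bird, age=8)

Rule: diet is omnivore AND age ≠ 16. This holds for each 'Accepted' example and fails for each 'Rejected' one.
(diet=omnivore, habitat=swamp, class=bird, age=20) — diet is omnivore, age = 20, hence Accepted.
(diet=omnivore, habitat=tundra, class=bird, age=8) — diet is omnivore, age = 8, hence Accepted.

Accepted, Accepted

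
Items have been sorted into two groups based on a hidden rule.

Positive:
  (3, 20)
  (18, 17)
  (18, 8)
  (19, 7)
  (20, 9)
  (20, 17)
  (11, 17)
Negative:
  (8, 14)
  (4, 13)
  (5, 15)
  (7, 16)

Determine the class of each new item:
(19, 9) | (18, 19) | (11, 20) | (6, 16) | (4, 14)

A rule that fits every label: max ≥ 17 — true of each 'Positive' example, false of each 'Negative' one.
(19, 9) → max 19 → Positive. (18, 19) → max 19 → Positive. (11, 20) → max 20 → Positive. (6, 16) → max 16 → Negative. (4, 14) → max 14 → Negative.

Positive, Positive, Positive, Negative, Negative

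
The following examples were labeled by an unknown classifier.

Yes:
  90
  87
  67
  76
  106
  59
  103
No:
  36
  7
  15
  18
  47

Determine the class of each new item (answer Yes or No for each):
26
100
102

No, Yes, Yes

All 'Yes' examples share one property — at least 59 — and every 'No' example lacks it.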